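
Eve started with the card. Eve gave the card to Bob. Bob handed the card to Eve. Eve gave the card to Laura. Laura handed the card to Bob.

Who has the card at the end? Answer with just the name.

Tracking the card through each event:
Start: Eve has the card.
After event 1: Bob has the card.
After event 2: Eve has the card.
After event 3: Laura has the card.
After event 4: Bob has the card.

Answer: Bob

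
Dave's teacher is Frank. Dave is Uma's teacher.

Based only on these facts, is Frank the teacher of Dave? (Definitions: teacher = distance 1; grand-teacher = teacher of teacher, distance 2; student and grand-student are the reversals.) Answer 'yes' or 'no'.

Reconstructing the teacher chain from the given facts:
  Frank -> Dave -> Uma
(each arrow means 'teacher of the next')
Positions in the chain (0 = top):
  position of Frank: 0
  position of Dave: 1
  position of Uma: 2

Frank is at position 0, Dave is at position 1; signed distance (j - i) = 1.
'teacher' requires j - i = 1. Actual distance is 1, so the relation HOLDS.

Answer: yes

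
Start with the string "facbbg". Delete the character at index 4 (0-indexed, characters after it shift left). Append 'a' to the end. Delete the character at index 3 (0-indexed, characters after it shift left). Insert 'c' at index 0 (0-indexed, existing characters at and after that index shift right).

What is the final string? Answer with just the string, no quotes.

Answer: cfacga

Derivation:
Applying each edit step by step:
Start: "facbbg"
Op 1 (delete idx 4 = 'b'): "facbbg" -> "facbg"
Op 2 (append 'a'): "facbg" -> "facbga"
Op 3 (delete idx 3 = 'b'): "facbga" -> "facga"
Op 4 (insert 'c' at idx 0): "facga" -> "cfacga"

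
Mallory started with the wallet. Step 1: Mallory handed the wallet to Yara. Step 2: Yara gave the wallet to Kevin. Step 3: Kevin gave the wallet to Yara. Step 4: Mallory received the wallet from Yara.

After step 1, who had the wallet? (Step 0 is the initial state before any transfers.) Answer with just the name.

Tracking the wallet holder through step 1:
After step 0 (start): Mallory
After step 1: Yara

At step 1, the holder is Yara.

Answer: Yara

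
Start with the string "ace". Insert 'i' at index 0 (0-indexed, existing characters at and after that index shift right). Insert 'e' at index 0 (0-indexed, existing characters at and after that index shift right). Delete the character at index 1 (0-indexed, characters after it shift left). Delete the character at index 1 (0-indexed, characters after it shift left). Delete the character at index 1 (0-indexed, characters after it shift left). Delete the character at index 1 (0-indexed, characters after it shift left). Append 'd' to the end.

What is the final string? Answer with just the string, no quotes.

Answer: ed

Derivation:
Applying each edit step by step:
Start: "ace"
Op 1 (insert 'i' at idx 0): "ace" -> "iace"
Op 2 (insert 'e' at idx 0): "iace" -> "eiace"
Op 3 (delete idx 1 = 'i'): "eiace" -> "eace"
Op 4 (delete idx 1 = 'a'): "eace" -> "ece"
Op 5 (delete idx 1 = 'c'): "ece" -> "ee"
Op 6 (delete idx 1 = 'e'): "ee" -> "e"
Op 7 (append 'd'): "e" -> "ed"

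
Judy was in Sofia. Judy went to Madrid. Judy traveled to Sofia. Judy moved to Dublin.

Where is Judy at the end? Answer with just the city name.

Answer: Dublin

Derivation:
Tracking Judy's location:
Start: Judy is in Sofia.
After move 1: Sofia -> Madrid. Judy is in Madrid.
After move 2: Madrid -> Sofia. Judy is in Sofia.
After move 3: Sofia -> Dublin. Judy is in Dublin.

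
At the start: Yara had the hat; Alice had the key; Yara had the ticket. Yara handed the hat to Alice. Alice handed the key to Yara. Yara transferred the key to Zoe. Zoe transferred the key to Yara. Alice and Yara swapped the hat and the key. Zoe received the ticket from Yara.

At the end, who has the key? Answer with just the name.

Tracking all object holders:
Start: hat:Yara, key:Alice, ticket:Yara
Event 1 (give hat: Yara -> Alice). State: hat:Alice, key:Alice, ticket:Yara
Event 2 (give key: Alice -> Yara). State: hat:Alice, key:Yara, ticket:Yara
Event 3 (give key: Yara -> Zoe). State: hat:Alice, key:Zoe, ticket:Yara
Event 4 (give key: Zoe -> Yara). State: hat:Alice, key:Yara, ticket:Yara
Event 5 (swap hat<->key: now hat:Yara, key:Alice). State: hat:Yara, key:Alice, ticket:Yara
Event 6 (give ticket: Yara -> Zoe). State: hat:Yara, key:Alice, ticket:Zoe

Final state: hat:Yara, key:Alice, ticket:Zoe
The key is held by Alice.

Answer: Alice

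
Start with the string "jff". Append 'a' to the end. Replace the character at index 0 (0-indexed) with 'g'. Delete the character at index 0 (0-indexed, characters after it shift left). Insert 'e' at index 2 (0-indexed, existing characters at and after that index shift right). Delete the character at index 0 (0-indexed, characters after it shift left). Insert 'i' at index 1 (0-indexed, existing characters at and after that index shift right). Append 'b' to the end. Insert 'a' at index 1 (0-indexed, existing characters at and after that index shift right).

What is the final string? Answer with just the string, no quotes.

Applying each edit step by step:
Start: "jff"
Op 1 (append 'a'): "jff" -> "jffa"
Op 2 (replace idx 0: 'j' -> 'g'): "jffa" -> "gffa"
Op 3 (delete idx 0 = 'g'): "gffa" -> "ffa"
Op 4 (insert 'e' at idx 2): "ffa" -> "ffea"
Op 5 (delete idx 0 = 'f'): "ffea" -> "fea"
Op 6 (insert 'i' at idx 1): "fea" -> "fiea"
Op 7 (append 'b'): "fiea" -> "fieab"
Op 8 (insert 'a' at idx 1): "fieab" -> "faieab"

Answer: faieab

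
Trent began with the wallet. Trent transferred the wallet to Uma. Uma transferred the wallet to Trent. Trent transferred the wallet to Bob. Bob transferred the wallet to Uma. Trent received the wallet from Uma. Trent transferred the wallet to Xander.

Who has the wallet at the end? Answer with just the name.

Answer: Xander

Derivation:
Tracking the wallet through each event:
Start: Trent has the wallet.
After event 1: Uma has the wallet.
After event 2: Trent has the wallet.
After event 3: Bob has the wallet.
After event 4: Uma has the wallet.
After event 5: Trent has the wallet.
After event 6: Xander has the wallet.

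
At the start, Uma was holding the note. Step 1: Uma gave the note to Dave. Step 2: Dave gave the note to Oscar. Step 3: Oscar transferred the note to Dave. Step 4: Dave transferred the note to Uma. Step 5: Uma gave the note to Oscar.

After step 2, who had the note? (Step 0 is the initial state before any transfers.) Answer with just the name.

Tracking the note holder through step 2:
After step 0 (start): Uma
After step 1: Dave
After step 2: Oscar

At step 2, the holder is Oscar.

Answer: Oscar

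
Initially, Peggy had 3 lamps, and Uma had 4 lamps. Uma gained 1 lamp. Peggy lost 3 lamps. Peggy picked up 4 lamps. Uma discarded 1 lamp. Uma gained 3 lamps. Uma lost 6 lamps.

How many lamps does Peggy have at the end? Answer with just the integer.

Answer: 4

Derivation:
Tracking counts step by step:
Start: Peggy=3, Uma=4
Event 1 (Uma +1): Uma: 4 -> 5. State: Peggy=3, Uma=5
Event 2 (Peggy -3): Peggy: 3 -> 0. State: Peggy=0, Uma=5
Event 3 (Peggy +4): Peggy: 0 -> 4. State: Peggy=4, Uma=5
Event 4 (Uma -1): Uma: 5 -> 4. State: Peggy=4, Uma=4
Event 5 (Uma +3): Uma: 4 -> 7. State: Peggy=4, Uma=7
Event 6 (Uma -6): Uma: 7 -> 1. State: Peggy=4, Uma=1

Peggy's final count: 4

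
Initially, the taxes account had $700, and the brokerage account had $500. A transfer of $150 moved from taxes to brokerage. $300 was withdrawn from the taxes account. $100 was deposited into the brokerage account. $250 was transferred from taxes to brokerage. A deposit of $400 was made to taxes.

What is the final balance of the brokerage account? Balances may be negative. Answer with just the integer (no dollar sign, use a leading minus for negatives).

Answer: 1000

Derivation:
Tracking account balances step by step:
Start: taxes=700, brokerage=500
Event 1 (transfer 150 taxes -> brokerage): taxes: 700 - 150 = 550, brokerage: 500 + 150 = 650. Balances: taxes=550, brokerage=650
Event 2 (withdraw 300 from taxes): taxes: 550 - 300 = 250. Balances: taxes=250, brokerage=650
Event 3 (deposit 100 to brokerage): brokerage: 650 + 100 = 750. Balances: taxes=250, brokerage=750
Event 4 (transfer 250 taxes -> brokerage): taxes: 250 - 250 = 0, brokerage: 750 + 250 = 1000. Balances: taxes=0, brokerage=1000
Event 5 (deposit 400 to taxes): taxes: 0 + 400 = 400. Balances: taxes=400, brokerage=1000

Final balance of brokerage: 1000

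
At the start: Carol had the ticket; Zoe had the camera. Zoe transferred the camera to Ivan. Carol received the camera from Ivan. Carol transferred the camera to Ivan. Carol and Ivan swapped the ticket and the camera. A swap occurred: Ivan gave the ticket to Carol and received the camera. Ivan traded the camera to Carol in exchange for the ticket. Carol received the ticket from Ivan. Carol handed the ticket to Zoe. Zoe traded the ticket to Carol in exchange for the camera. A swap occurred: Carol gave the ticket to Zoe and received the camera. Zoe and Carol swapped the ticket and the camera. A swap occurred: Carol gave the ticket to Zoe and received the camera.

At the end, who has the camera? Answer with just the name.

Tracking all object holders:
Start: ticket:Carol, camera:Zoe
Event 1 (give camera: Zoe -> Ivan). State: ticket:Carol, camera:Ivan
Event 2 (give camera: Ivan -> Carol). State: ticket:Carol, camera:Carol
Event 3 (give camera: Carol -> Ivan). State: ticket:Carol, camera:Ivan
Event 4 (swap ticket<->camera: now ticket:Ivan, camera:Carol). State: ticket:Ivan, camera:Carol
Event 5 (swap ticket<->camera: now ticket:Carol, camera:Ivan). State: ticket:Carol, camera:Ivan
Event 6 (swap camera<->ticket: now camera:Carol, ticket:Ivan). State: ticket:Ivan, camera:Carol
Event 7 (give ticket: Ivan -> Carol). State: ticket:Carol, camera:Carol
Event 8 (give ticket: Carol -> Zoe). State: ticket:Zoe, camera:Carol
Event 9 (swap ticket<->camera: now ticket:Carol, camera:Zoe). State: ticket:Carol, camera:Zoe
Event 10 (swap ticket<->camera: now ticket:Zoe, camera:Carol). State: ticket:Zoe, camera:Carol
Event 11 (swap ticket<->camera: now ticket:Carol, camera:Zoe). State: ticket:Carol, camera:Zoe
Event 12 (swap ticket<->camera: now ticket:Zoe, camera:Carol). State: ticket:Zoe, camera:Carol

Final state: ticket:Zoe, camera:Carol
The camera is held by Carol.

Answer: Carol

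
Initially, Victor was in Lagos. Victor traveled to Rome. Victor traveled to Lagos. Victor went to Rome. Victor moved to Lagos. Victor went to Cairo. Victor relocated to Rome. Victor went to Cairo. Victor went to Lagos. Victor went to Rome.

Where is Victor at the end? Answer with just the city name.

Answer: Rome

Derivation:
Tracking Victor's location:
Start: Victor is in Lagos.
After move 1: Lagos -> Rome. Victor is in Rome.
After move 2: Rome -> Lagos. Victor is in Lagos.
After move 3: Lagos -> Rome. Victor is in Rome.
After move 4: Rome -> Lagos. Victor is in Lagos.
After move 5: Lagos -> Cairo. Victor is in Cairo.
After move 6: Cairo -> Rome. Victor is in Rome.
After move 7: Rome -> Cairo. Victor is in Cairo.
After move 8: Cairo -> Lagos. Victor is in Lagos.
After move 9: Lagos -> Rome. Victor is in Rome.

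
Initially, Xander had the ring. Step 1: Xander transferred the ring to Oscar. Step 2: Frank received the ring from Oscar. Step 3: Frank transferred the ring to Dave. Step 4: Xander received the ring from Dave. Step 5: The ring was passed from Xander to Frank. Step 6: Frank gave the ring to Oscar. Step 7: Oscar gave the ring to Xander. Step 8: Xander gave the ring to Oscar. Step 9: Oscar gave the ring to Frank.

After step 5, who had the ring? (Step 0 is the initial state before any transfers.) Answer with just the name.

Answer: Frank

Derivation:
Tracking the ring holder through step 5:
After step 0 (start): Xander
After step 1: Oscar
After step 2: Frank
After step 3: Dave
After step 4: Xander
After step 5: Frank

At step 5, the holder is Frank.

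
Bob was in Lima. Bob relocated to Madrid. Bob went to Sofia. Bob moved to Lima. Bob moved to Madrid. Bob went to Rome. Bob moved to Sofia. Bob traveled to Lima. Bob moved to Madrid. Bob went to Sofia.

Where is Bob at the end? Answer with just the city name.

Tracking Bob's location:
Start: Bob is in Lima.
After move 1: Lima -> Madrid. Bob is in Madrid.
After move 2: Madrid -> Sofia. Bob is in Sofia.
After move 3: Sofia -> Lima. Bob is in Lima.
After move 4: Lima -> Madrid. Bob is in Madrid.
After move 5: Madrid -> Rome. Bob is in Rome.
After move 6: Rome -> Sofia. Bob is in Sofia.
After move 7: Sofia -> Lima. Bob is in Lima.
After move 8: Lima -> Madrid. Bob is in Madrid.
After move 9: Madrid -> Sofia. Bob is in Sofia.

Answer: Sofia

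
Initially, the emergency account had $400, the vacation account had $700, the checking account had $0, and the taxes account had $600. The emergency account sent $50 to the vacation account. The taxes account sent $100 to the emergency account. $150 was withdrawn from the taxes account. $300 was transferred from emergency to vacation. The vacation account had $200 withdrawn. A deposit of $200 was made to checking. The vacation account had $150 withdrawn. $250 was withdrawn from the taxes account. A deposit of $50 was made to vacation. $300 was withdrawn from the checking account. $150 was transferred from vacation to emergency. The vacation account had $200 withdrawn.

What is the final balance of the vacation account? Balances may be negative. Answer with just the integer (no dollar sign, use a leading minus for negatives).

Tracking account balances step by step:
Start: emergency=400, vacation=700, checking=0, taxes=600
Event 1 (transfer 50 emergency -> vacation): emergency: 400 - 50 = 350, vacation: 700 + 50 = 750. Balances: emergency=350, vacation=750, checking=0, taxes=600
Event 2 (transfer 100 taxes -> emergency): taxes: 600 - 100 = 500, emergency: 350 + 100 = 450. Balances: emergency=450, vacation=750, checking=0, taxes=500
Event 3 (withdraw 150 from taxes): taxes: 500 - 150 = 350. Balances: emergency=450, vacation=750, checking=0, taxes=350
Event 4 (transfer 300 emergency -> vacation): emergency: 450 - 300 = 150, vacation: 750 + 300 = 1050. Balances: emergency=150, vacation=1050, checking=0, taxes=350
Event 5 (withdraw 200 from vacation): vacation: 1050 - 200 = 850. Balances: emergency=150, vacation=850, checking=0, taxes=350
Event 6 (deposit 200 to checking): checking: 0 + 200 = 200. Balances: emergency=150, vacation=850, checking=200, taxes=350
Event 7 (withdraw 150 from vacation): vacation: 850 - 150 = 700. Balances: emergency=150, vacation=700, checking=200, taxes=350
Event 8 (withdraw 250 from taxes): taxes: 350 - 250 = 100. Balances: emergency=150, vacation=700, checking=200, taxes=100
Event 9 (deposit 50 to vacation): vacation: 700 + 50 = 750. Balances: emergency=150, vacation=750, checking=200, taxes=100
Event 10 (withdraw 300 from checking): checking: 200 - 300 = -100. Balances: emergency=150, vacation=750, checking=-100, taxes=100
Event 11 (transfer 150 vacation -> emergency): vacation: 750 - 150 = 600, emergency: 150 + 150 = 300. Balances: emergency=300, vacation=600, checking=-100, taxes=100
Event 12 (withdraw 200 from vacation): vacation: 600 - 200 = 400. Balances: emergency=300, vacation=400, checking=-100, taxes=100

Final balance of vacation: 400

Answer: 400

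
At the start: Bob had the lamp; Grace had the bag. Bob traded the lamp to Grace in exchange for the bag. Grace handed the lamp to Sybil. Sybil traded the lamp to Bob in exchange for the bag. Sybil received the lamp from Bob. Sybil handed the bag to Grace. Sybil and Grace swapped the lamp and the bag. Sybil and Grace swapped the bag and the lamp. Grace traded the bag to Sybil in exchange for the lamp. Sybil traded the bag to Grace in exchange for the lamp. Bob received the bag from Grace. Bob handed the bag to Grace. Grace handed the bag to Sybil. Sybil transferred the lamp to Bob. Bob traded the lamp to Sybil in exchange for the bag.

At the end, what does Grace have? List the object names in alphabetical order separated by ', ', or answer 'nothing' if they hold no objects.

Tracking all object holders:
Start: lamp:Bob, bag:Grace
Event 1 (swap lamp<->bag: now lamp:Grace, bag:Bob). State: lamp:Grace, bag:Bob
Event 2 (give lamp: Grace -> Sybil). State: lamp:Sybil, bag:Bob
Event 3 (swap lamp<->bag: now lamp:Bob, bag:Sybil). State: lamp:Bob, bag:Sybil
Event 4 (give lamp: Bob -> Sybil). State: lamp:Sybil, bag:Sybil
Event 5 (give bag: Sybil -> Grace). State: lamp:Sybil, bag:Grace
Event 6 (swap lamp<->bag: now lamp:Grace, bag:Sybil). State: lamp:Grace, bag:Sybil
Event 7 (swap bag<->lamp: now bag:Grace, lamp:Sybil). State: lamp:Sybil, bag:Grace
Event 8 (swap bag<->lamp: now bag:Sybil, lamp:Grace). State: lamp:Grace, bag:Sybil
Event 9 (swap bag<->lamp: now bag:Grace, lamp:Sybil). State: lamp:Sybil, bag:Grace
Event 10 (give bag: Grace -> Bob). State: lamp:Sybil, bag:Bob
Event 11 (give bag: Bob -> Grace). State: lamp:Sybil, bag:Grace
Event 12 (give bag: Grace -> Sybil). State: lamp:Sybil, bag:Sybil
Event 13 (give lamp: Sybil -> Bob). State: lamp:Bob, bag:Sybil
Event 14 (swap lamp<->bag: now lamp:Sybil, bag:Bob). State: lamp:Sybil, bag:Bob

Final state: lamp:Sybil, bag:Bob
Grace holds: (nothing).

Answer: nothing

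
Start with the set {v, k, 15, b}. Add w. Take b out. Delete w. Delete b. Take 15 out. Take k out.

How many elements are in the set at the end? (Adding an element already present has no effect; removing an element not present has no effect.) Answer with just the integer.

Tracking the set through each operation:
Start: {15, b, k, v}
Event 1 (add w): added. Set: {15, b, k, v, w}
Event 2 (remove b): removed. Set: {15, k, v, w}
Event 3 (remove w): removed. Set: {15, k, v}
Event 4 (remove b): not present, no change. Set: {15, k, v}
Event 5 (remove 15): removed. Set: {k, v}
Event 6 (remove k): removed. Set: {v}

Final set: {v} (size 1)

Answer: 1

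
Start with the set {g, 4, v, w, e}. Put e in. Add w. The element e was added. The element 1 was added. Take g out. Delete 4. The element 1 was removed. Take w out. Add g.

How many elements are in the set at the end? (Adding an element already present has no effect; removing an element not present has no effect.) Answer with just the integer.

Tracking the set through each operation:
Start: {4, e, g, v, w}
Event 1 (add e): already present, no change. Set: {4, e, g, v, w}
Event 2 (add w): already present, no change. Set: {4, e, g, v, w}
Event 3 (add e): already present, no change. Set: {4, e, g, v, w}
Event 4 (add 1): added. Set: {1, 4, e, g, v, w}
Event 5 (remove g): removed. Set: {1, 4, e, v, w}
Event 6 (remove 4): removed. Set: {1, e, v, w}
Event 7 (remove 1): removed. Set: {e, v, w}
Event 8 (remove w): removed. Set: {e, v}
Event 9 (add g): added. Set: {e, g, v}

Final set: {e, g, v} (size 3)

Answer: 3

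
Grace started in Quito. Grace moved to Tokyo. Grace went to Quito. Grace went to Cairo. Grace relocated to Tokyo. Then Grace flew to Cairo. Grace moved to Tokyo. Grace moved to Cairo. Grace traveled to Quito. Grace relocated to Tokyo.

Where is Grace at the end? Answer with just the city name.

Answer: Tokyo

Derivation:
Tracking Grace's location:
Start: Grace is in Quito.
After move 1: Quito -> Tokyo. Grace is in Tokyo.
After move 2: Tokyo -> Quito. Grace is in Quito.
After move 3: Quito -> Cairo. Grace is in Cairo.
After move 4: Cairo -> Tokyo. Grace is in Tokyo.
After move 5: Tokyo -> Cairo. Grace is in Cairo.
After move 6: Cairo -> Tokyo. Grace is in Tokyo.
After move 7: Tokyo -> Cairo. Grace is in Cairo.
After move 8: Cairo -> Quito. Grace is in Quito.
After move 9: Quito -> Tokyo. Grace is in Tokyo.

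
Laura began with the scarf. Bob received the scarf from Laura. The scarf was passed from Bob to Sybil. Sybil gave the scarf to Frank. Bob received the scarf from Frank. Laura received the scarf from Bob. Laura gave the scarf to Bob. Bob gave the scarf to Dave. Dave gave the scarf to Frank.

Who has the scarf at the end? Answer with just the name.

Answer: Frank

Derivation:
Tracking the scarf through each event:
Start: Laura has the scarf.
After event 1: Bob has the scarf.
After event 2: Sybil has the scarf.
After event 3: Frank has the scarf.
After event 4: Bob has the scarf.
After event 5: Laura has the scarf.
After event 6: Bob has the scarf.
After event 7: Dave has the scarf.
After event 8: Frank has the scarf.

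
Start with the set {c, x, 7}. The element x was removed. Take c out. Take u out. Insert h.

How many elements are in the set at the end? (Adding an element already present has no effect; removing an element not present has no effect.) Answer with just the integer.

Tracking the set through each operation:
Start: {7, c, x}
Event 1 (remove x): removed. Set: {7, c}
Event 2 (remove c): removed. Set: {7}
Event 3 (remove u): not present, no change. Set: {7}
Event 4 (add h): added. Set: {7, h}

Final set: {7, h} (size 2)

Answer: 2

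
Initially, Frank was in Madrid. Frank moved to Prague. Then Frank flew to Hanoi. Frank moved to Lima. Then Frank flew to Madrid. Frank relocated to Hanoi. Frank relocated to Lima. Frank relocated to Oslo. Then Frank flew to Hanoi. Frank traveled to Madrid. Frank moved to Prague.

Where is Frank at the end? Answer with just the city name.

Tracking Frank's location:
Start: Frank is in Madrid.
After move 1: Madrid -> Prague. Frank is in Prague.
After move 2: Prague -> Hanoi. Frank is in Hanoi.
After move 3: Hanoi -> Lima. Frank is in Lima.
After move 4: Lima -> Madrid. Frank is in Madrid.
After move 5: Madrid -> Hanoi. Frank is in Hanoi.
After move 6: Hanoi -> Lima. Frank is in Lima.
After move 7: Lima -> Oslo. Frank is in Oslo.
After move 8: Oslo -> Hanoi. Frank is in Hanoi.
After move 9: Hanoi -> Madrid. Frank is in Madrid.
After move 10: Madrid -> Prague. Frank is in Prague.

Answer: Prague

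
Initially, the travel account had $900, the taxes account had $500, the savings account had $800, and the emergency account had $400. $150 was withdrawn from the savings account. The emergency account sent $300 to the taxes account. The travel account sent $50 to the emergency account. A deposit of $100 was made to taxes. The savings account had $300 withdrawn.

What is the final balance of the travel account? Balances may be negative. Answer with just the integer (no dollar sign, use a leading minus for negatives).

Answer: 850

Derivation:
Tracking account balances step by step:
Start: travel=900, taxes=500, savings=800, emergency=400
Event 1 (withdraw 150 from savings): savings: 800 - 150 = 650. Balances: travel=900, taxes=500, savings=650, emergency=400
Event 2 (transfer 300 emergency -> taxes): emergency: 400 - 300 = 100, taxes: 500 + 300 = 800. Balances: travel=900, taxes=800, savings=650, emergency=100
Event 3 (transfer 50 travel -> emergency): travel: 900 - 50 = 850, emergency: 100 + 50 = 150. Balances: travel=850, taxes=800, savings=650, emergency=150
Event 4 (deposit 100 to taxes): taxes: 800 + 100 = 900. Balances: travel=850, taxes=900, savings=650, emergency=150
Event 5 (withdraw 300 from savings): savings: 650 - 300 = 350. Balances: travel=850, taxes=900, savings=350, emergency=150

Final balance of travel: 850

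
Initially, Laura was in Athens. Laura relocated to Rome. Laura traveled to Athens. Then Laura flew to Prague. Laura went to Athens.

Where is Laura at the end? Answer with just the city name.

Tracking Laura's location:
Start: Laura is in Athens.
After move 1: Athens -> Rome. Laura is in Rome.
After move 2: Rome -> Athens. Laura is in Athens.
After move 3: Athens -> Prague. Laura is in Prague.
After move 4: Prague -> Athens. Laura is in Athens.

Answer: Athens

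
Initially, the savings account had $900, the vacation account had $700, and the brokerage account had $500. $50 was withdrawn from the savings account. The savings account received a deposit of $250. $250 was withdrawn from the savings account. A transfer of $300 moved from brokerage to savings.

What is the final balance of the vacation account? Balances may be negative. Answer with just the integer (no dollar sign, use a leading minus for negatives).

Tracking account balances step by step:
Start: savings=900, vacation=700, brokerage=500
Event 1 (withdraw 50 from savings): savings: 900 - 50 = 850. Balances: savings=850, vacation=700, brokerage=500
Event 2 (deposit 250 to savings): savings: 850 + 250 = 1100. Balances: savings=1100, vacation=700, brokerage=500
Event 3 (withdraw 250 from savings): savings: 1100 - 250 = 850. Balances: savings=850, vacation=700, brokerage=500
Event 4 (transfer 300 brokerage -> savings): brokerage: 500 - 300 = 200, savings: 850 + 300 = 1150. Balances: savings=1150, vacation=700, brokerage=200

Final balance of vacation: 700

Answer: 700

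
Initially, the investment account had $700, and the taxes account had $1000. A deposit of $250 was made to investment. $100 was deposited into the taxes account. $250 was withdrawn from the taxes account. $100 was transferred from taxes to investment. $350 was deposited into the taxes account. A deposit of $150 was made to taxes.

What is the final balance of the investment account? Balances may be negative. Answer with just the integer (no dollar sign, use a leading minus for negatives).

Tracking account balances step by step:
Start: investment=700, taxes=1000
Event 1 (deposit 250 to investment): investment: 700 + 250 = 950. Balances: investment=950, taxes=1000
Event 2 (deposit 100 to taxes): taxes: 1000 + 100 = 1100. Balances: investment=950, taxes=1100
Event 3 (withdraw 250 from taxes): taxes: 1100 - 250 = 850. Balances: investment=950, taxes=850
Event 4 (transfer 100 taxes -> investment): taxes: 850 - 100 = 750, investment: 950 + 100 = 1050. Balances: investment=1050, taxes=750
Event 5 (deposit 350 to taxes): taxes: 750 + 350 = 1100. Balances: investment=1050, taxes=1100
Event 6 (deposit 150 to taxes): taxes: 1100 + 150 = 1250. Balances: investment=1050, taxes=1250

Final balance of investment: 1050

Answer: 1050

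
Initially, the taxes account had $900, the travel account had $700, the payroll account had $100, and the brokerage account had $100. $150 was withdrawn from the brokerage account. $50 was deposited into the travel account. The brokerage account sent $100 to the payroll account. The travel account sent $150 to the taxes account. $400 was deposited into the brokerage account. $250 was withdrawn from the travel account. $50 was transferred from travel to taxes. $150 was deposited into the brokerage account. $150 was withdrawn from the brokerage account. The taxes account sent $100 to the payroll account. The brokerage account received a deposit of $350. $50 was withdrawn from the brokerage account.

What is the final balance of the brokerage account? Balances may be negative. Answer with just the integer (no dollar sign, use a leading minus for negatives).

Answer: 550

Derivation:
Tracking account balances step by step:
Start: taxes=900, travel=700, payroll=100, brokerage=100
Event 1 (withdraw 150 from brokerage): brokerage: 100 - 150 = -50. Balances: taxes=900, travel=700, payroll=100, brokerage=-50
Event 2 (deposit 50 to travel): travel: 700 + 50 = 750. Balances: taxes=900, travel=750, payroll=100, brokerage=-50
Event 3 (transfer 100 brokerage -> payroll): brokerage: -50 - 100 = -150, payroll: 100 + 100 = 200. Balances: taxes=900, travel=750, payroll=200, brokerage=-150
Event 4 (transfer 150 travel -> taxes): travel: 750 - 150 = 600, taxes: 900 + 150 = 1050. Balances: taxes=1050, travel=600, payroll=200, brokerage=-150
Event 5 (deposit 400 to brokerage): brokerage: -150 + 400 = 250. Balances: taxes=1050, travel=600, payroll=200, brokerage=250
Event 6 (withdraw 250 from travel): travel: 600 - 250 = 350. Balances: taxes=1050, travel=350, payroll=200, brokerage=250
Event 7 (transfer 50 travel -> taxes): travel: 350 - 50 = 300, taxes: 1050 + 50 = 1100. Balances: taxes=1100, travel=300, payroll=200, brokerage=250
Event 8 (deposit 150 to brokerage): brokerage: 250 + 150 = 400. Balances: taxes=1100, travel=300, payroll=200, brokerage=400
Event 9 (withdraw 150 from brokerage): brokerage: 400 - 150 = 250. Balances: taxes=1100, travel=300, payroll=200, brokerage=250
Event 10 (transfer 100 taxes -> payroll): taxes: 1100 - 100 = 1000, payroll: 200 + 100 = 300. Balances: taxes=1000, travel=300, payroll=300, brokerage=250
Event 11 (deposit 350 to brokerage): brokerage: 250 + 350 = 600. Balances: taxes=1000, travel=300, payroll=300, brokerage=600
Event 12 (withdraw 50 from brokerage): brokerage: 600 - 50 = 550. Balances: taxes=1000, travel=300, payroll=300, brokerage=550

Final balance of brokerage: 550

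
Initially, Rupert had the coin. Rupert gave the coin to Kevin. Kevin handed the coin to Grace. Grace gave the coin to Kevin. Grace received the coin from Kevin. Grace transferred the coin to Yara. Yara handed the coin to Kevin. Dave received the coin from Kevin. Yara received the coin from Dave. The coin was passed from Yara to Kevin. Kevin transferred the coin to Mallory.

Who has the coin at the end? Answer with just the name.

Tracking the coin through each event:
Start: Rupert has the coin.
After event 1: Kevin has the coin.
After event 2: Grace has the coin.
After event 3: Kevin has the coin.
After event 4: Grace has the coin.
After event 5: Yara has the coin.
After event 6: Kevin has the coin.
After event 7: Dave has the coin.
After event 8: Yara has the coin.
After event 9: Kevin has the coin.
After event 10: Mallory has the coin.

Answer: Mallory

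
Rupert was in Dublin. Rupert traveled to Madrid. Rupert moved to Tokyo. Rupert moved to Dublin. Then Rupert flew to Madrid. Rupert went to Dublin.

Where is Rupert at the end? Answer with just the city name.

Tracking Rupert's location:
Start: Rupert is in Dublin.
After move 1: Dublin -> Madrid. Rupert is in Madrid.
After move 2: Madrid -> Tokyo. Rupert is in Tokyo.
After move 3: Tokyo -> Dublin. Rupert is in Dublin.
After move 4: Dublin -> Madrid. Rupert is in Madrid.
After move 5: Madrid -> Dublin. Rupert is in Dublin.

Answer: Dublin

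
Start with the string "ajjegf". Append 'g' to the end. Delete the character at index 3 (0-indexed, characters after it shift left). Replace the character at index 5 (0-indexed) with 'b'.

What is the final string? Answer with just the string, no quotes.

Applying each edit step by step:
Start: "ajjegf"
Op 1 (append 'g'): "ajjegf" -> "ajjegfg"
Op 2 (delete idx 3 = 'e'): "ajjegfg" -> "ajjgfg"
Op 3 (replace idx 5: 'g' -> 'b'): "ajjgfg" -> "ajjgfb"

Answer: ajjgfb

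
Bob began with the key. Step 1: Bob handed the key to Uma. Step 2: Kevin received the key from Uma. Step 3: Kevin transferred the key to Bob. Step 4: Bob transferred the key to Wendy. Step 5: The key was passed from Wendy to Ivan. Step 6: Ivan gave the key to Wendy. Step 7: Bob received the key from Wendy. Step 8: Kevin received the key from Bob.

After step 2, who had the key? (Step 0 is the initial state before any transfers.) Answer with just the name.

Tracking the key holder through step 2:
After step 0 (start): Bob
After step 1: Uma
After step 2: Kevin

At step 2, the holder is Kevin.

Answer: Kevin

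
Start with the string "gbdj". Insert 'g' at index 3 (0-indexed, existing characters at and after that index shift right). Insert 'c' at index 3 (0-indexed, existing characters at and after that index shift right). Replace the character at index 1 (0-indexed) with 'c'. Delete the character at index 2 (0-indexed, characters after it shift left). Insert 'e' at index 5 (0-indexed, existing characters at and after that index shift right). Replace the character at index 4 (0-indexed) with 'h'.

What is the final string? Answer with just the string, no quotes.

Applying each edit step by step:
Start: "gbdj"
Op 1 (insert 'g' at idx 3): "gbdj" -> "gbdgj"
Op 2 (insert 'c' at idx 3): "gbdgj" -> "gbdcgj"
Op 3 (replace idx 1: 'b' -> 'c'): "gbdcgj" -> "gcdcgj"
Op 4 (delete idx 2 = 'd'): "gcdcgj" -> "gccgj"
Op 5 (insert 'e' at idx 5): "gccgj" -> "gccgje"
Op 6 (replace idx 4: 'j' -> 'h'): "gccgje" -> "gccghe"

Answer: gccghe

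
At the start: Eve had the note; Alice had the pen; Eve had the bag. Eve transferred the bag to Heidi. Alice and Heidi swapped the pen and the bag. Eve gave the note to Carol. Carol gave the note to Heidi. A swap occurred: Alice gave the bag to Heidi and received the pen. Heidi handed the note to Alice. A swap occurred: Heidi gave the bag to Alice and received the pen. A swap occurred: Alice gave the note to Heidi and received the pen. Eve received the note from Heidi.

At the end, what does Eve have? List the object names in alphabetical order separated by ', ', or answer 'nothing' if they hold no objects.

Tracking all object holders:
Start: note:Eve, pen:Alice, bag:Eve
Event 1 (give bag: Eve -> Heidi). State: note:Eve, pen:Alice, bag:Heidi
Event 2 (swap pen<->bag: now pen:Heidi, bag:Alice). State: note:Eve, pen:Heidi, bag:Alice
Event 3 (give note: Eve -> Carol). State: note:Carol, pen:Heidi, bag:Alice
Event 4 (give note: Carol -> Heidi). State: note:Heidi, pen:Heidi, bag:Alice
Event 5 (swap bag<->pen: now bag:Heidi, pen:Alice). State: note:Heidi, pen:Alice, bag:Heidi
Event 6 (give note: Heidi -> Alice). State: note:Alice, pen:Alice, bag:Heidi
Event 7 (swap bag<->pen: now bag:Alice, pen:Heidi). State: note:Alice, pen:Heidi, bag:Alice
Event 8 (swap note<->pen: now note:Heidi, pen:Alice). State: note:Heidi, pen:Alice, bag:Alice
Event 9 (give note: Heidi -> Eve). State: note:Eve, pen:Alice, bag:Alice

Final state: note:Eve, pen:Alice, bag:Alice
Eve holds: note.

Answer: note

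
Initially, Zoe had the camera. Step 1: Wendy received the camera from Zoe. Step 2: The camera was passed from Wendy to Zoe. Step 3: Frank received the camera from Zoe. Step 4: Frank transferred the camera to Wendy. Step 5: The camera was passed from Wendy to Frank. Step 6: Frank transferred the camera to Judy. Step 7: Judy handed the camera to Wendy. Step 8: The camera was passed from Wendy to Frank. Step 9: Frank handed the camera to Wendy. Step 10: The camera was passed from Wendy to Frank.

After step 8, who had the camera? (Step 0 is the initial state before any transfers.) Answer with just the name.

Answer: Frank

Derivation:
Tracking the camera holder through step 8:
After step 0 (start): Zoe
After step 1: Wendy
After step 2: Zoe
After step 3: Frank
After step 4: Wendy
After step 5: Frank
After step 6: Judy
After step 7: Wendy
After step 8: Frank

At step 8, the holder is Frank.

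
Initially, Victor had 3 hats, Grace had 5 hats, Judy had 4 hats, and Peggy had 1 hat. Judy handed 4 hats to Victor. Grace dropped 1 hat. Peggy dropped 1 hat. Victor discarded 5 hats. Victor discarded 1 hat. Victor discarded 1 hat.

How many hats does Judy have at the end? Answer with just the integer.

Tracking counts step by step:
Start: Victor=3, Grace=5, Judy=4, Peggy=1
Event 1 (Judy -> Victor, 4): Judy: 4 -> 0, Victor: 3 -> 7. State: Victor=7, Grace=5, Judy=0, Peggy=1
Event 2 (Grace -1): Grace: 5 -> 4. State: Victor=7, Grace=4, Judy=0, Peggy=1
Event 3 (Peggy -1): Peggy: 1 -> 0. State: Victor=7, Grace=4, Judy=0, Peggy=0
Event 4 (Victor -5): Victor: 7 -> 2. State: Victor=2, Grace=4, Judy=0, Peggy=0
Event 5 (Victor -1): Victor: 2 -> 1. State: Victor=1, Grace=4, Judy=0, Peggy=0
Event 6 (Victor -1): Victor: 1 -> 0. State: Victor=0, Grace=4, Judy=0, Peggy=0

Judy's final count: 0

Answer: 0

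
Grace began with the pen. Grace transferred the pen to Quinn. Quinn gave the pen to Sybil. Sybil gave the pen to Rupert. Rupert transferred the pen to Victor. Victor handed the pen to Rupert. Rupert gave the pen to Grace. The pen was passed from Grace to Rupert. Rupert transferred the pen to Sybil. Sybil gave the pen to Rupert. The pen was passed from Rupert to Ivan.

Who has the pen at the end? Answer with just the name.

Tracking the pen through each event:
Start: Grace has the pen.
After event 1: Quinn has the pen.
After event 2: Sybil has the pen.
After event 3: Rupert has the pen.
After event 4: Victor has the pen.
After event 5: Rupert has the pen.
After event 6: Grace has the pen.
After event 7: Rupert has the pen.
After event 8: Sybil has the pen.
After event 9: Rupert has the pen.
After event 10: Ivan has the pen.

Answer: Ivan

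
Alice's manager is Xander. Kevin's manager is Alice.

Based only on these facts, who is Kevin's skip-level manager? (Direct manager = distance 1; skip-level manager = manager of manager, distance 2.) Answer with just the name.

Reconstructing the manager chain from the given facts:
  Xander -> Alice -> Kevin
(each arrow means 'manager of the next')
Positions in the chain (0 = top):
  position of Xander: 0
  position of Alice: 1
  position of Kevin: 2

Kevin is at position 2; the skip-level manager is 2 steps up the chain, i.e. position 0: Xander.

Answer: Xander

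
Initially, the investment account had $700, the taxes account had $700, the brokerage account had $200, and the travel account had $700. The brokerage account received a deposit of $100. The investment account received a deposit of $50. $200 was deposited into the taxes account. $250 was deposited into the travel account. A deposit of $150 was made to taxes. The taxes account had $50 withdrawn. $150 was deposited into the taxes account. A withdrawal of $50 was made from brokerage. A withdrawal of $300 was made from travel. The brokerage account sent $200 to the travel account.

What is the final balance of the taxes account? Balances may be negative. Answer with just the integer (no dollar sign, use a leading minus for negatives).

Tracking account balances step by step:
Start: investment=700, taxes=700, brokerage=200, travel=700
Event 1 (deposit 100 to brokerage): brokerage: 200 + 100 = 300. Balances: investment=700, taxes=700, brokerage=300, travel=700
Event 2 (deposit 50 to investment): investment: 700 + 50 = 750. Balances: investment=750, taxes=700, brokerage=300, travel=700
Event 3 (deposit 200 to taxes): taxes: 700 + 200 = 900. Balances: investment=750, taxes=900, brokerage=300, travel=700
Event 4 (deposit 250 to travel): travel: 700 + 250 = 950. Balances: investment=750, taxes=900, brokerage=300, travel=950
Event 5 (deposit 150 to taxes): taxes: 900 + 150 = 1050. Balances: investment=750, taxes=1050, brokerage=300, travel=950
Event 6 (withdraw 50 from taxes): taxes: 1050 - 50 = 1000. Balances: investment=750, taxes=1000, brokerage=300, travel=950
Event 7 (deposit 150 to taxes): taxes: 1000 + 150 = 1150. Balances: investment=750, taxes=1150, brokerage=300, travel=950
Event 8 (withdraw 50 from brokerage): brokerage: 300 - 50 = 250. Balances: investment=750, taxes=1150, brokerage=250, travel=950
Event 9 (withdraw 300 from travel): travel: 950 - 300 = 650. Balances: investment=750, taxes=1150, brokerage=250, travel=650
Event 10 (transfer 200 brokerage -> travel): brokerage: 250 - 200 = 50, travel: 650 + 200 = 850. Balances: investment=750, taxes=1150, brokerage=50, travel=850

Final balance of taxes: 1150

Answer: 1150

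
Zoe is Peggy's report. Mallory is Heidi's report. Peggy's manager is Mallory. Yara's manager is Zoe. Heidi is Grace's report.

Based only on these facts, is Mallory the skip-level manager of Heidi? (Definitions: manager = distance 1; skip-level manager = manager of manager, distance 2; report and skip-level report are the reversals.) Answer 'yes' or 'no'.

Answer: no

Derivation:
Reconstructing the manager chain from the given facts:
  Grace -> Heidi -> Mallory -> Peggy -> Zoe -> Yara
(each arrow means 'manager of the next')
Positions in the chain (0 = top):
  position of Grace: 0
  position of Heidi: 1
  position of Mallory: 2
  position of Peggy: 3
  position of Zoe: 4
  position of Yara: 5

Mallory is at position 2, Heidi is at position 1; signed distance (j - i) = -1.
'skip-level manager' requires j - i = 2. Actual distance is -1, so the relation does NOT hold.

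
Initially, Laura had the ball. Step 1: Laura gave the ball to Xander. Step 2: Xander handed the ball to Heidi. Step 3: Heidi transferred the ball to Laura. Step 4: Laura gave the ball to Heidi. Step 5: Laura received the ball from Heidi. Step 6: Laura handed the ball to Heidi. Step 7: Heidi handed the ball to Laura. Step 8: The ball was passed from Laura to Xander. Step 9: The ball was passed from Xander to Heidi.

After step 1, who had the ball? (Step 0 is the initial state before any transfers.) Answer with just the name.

Answer: Xander

Derivation:
Tracking the ball holder through step 1:
After step 0 (start): Laura
After step 1: Xander

At step 1, the holder is Xander.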